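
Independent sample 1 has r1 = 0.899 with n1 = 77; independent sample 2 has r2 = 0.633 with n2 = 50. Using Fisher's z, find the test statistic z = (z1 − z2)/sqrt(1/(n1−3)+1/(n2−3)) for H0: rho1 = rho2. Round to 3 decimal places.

z1 = atanh(0.899) = 1.466981,  z2 = atanh(0.633) = 0.746406
SE = √(1/(n1−3) + 1/(n2−3)) = √(1/74 + 1/47) = √(0.0135135 + 0.0212766) = √0.0347901 = 0.186521
z = (z1 − z2)/SE = (1.466981 − 0.746406) / 0.186521 = 0.720575 / 0.186521 = 3.863

3.863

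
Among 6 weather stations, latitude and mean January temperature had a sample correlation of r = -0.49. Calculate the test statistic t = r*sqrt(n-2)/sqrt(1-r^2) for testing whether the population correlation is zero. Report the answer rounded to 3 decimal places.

1 − r² = 1 − 0.2401 = 0.7599;  √(1−r²) = 0.871722
√(n−2) = √4 = 2.000000
t = r·√(n−2)/√(1−r²) = -0.49 · 2.000000 / 0.871722 = -1.124

-1.124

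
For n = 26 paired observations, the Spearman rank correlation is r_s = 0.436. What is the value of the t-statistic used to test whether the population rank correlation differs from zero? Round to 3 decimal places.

t = r_s·√(n−2) / √(1−r_s²) with r_s = 0.436, n = 26
  = 0.436·√24 / √(1 − 0.190096)
  = 0.436·4.898979 / 0.899947
  = 2.135955 / 0.899947 = 2.373

2.373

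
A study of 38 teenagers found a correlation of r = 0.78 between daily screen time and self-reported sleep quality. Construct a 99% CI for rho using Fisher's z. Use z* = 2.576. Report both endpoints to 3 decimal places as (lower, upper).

(0.544, 0.902)

Fisher z: z_r = atanh(r) = ½·ln((1+0.78)/(1−0.78)) = 1.045371
SE(z) = 1/√(n−3) = 1/√35 = 0.169031
99% ⇒ z* = 2.576; margin = 2.576·0.169031 = 0.435424
CI on z-scale: (0.609947, 1.480795)
Back-transform: tanh(0.609947) = 0.544090, tanh(1.480795) = 0.901617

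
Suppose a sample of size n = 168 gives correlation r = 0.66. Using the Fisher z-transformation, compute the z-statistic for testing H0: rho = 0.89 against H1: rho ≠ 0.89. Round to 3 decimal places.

z_r = atanh(0.66) = 0.792814,  z_0 = atanh(0.89) = 1.421926
SE = 1/√(n−3) = 1/√165 = 0.077850
z = (z_r − z_0)/SE = (0.792814 − 1.421926) / 0.077850 = -0.629112 / 0.077850 = -8.081

-8.081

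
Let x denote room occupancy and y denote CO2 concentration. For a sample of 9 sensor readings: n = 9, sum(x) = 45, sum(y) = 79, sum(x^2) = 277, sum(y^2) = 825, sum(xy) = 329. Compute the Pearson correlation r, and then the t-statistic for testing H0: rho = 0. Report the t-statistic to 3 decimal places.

-3.503

S_xy = nΣxy − ΣxΣy = 9·329 − 45·79 = 2961 − 3555 = -594
S_xx = nΣx² − (Σx)² = 9·277 − 45² = 2493 − 2025 = 468
S_yy = nΣy² − (Σy)² = 9·825 − 79² = 7425 − 6241 = 1184
r = S_xy / √(S_xx·S_yy) = -594 / √(468·1184) = -594 / √554112 = -594 / 744.3870 = -0.7980
t = r·√(n−2)/√(1−r²) = -0.7980·√7 / √(1−0.636804) = -2.111310 / 0.602657 = -3.503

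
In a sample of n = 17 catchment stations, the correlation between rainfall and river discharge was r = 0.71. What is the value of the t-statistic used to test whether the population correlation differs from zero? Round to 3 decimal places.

t = r·√(n−2) / √(1−r²) with r = 0.71, n = 17
  = 0.71·√15 / √(1 − 0.5041)
  = 0.71·3.872983 / 0.704202
  = 2.749818 / 0.704202 = 3.905

3.905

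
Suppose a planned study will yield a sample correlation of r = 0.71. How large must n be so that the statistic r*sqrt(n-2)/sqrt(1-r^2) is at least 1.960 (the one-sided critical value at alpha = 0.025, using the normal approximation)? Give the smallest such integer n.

Need r·√(n−2)/√(1−r²) ≥ 1.960
√(n−2) ≥ 1.960·√(1−0.5041) / 0.71 = 1.960·0.704202 / 0.71 = 1.9440
n−2 ≥ 3.7791  ⇒  n ≥ 5.7791
Smallest integer n = 6

6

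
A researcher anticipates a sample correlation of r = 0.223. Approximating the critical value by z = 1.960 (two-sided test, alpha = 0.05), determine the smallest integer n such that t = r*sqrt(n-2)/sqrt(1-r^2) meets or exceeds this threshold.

r√(n−2)/√(1−r²) ≥ 1.960  ⇔  n−2 ≥ (1.960)²·(1−r²)/r²
(1−r²)/r² = (1−0.049729)/0.049729 = 19.1090
n ≥ 2 + 3.8416·19.1090 = 2 + 73.4091 = 75.4091
⌈75.4091⌉ = 76

76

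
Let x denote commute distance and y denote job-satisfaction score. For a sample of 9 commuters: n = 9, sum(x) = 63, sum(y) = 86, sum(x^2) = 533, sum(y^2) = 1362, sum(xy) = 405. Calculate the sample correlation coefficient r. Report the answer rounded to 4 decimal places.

S_xy = nΣxy − ΣxΣy = 9·405 − 63·86 = 3645 − 5418 = -1773
S_xx = nΣx² − (Σx)² = 9·533 − 63² = 4797 − 3969 = 828
S_yy = nΣy² − (Σy)² = 9·1362 − 86² = 12258 − 7396 = 4862
r = S_xy / √(S_xx·S_yy) = -1773 / √(828·4862) = -1773 / √4025736 = -1773 / 2006.4237 = -0.8837

-0.8837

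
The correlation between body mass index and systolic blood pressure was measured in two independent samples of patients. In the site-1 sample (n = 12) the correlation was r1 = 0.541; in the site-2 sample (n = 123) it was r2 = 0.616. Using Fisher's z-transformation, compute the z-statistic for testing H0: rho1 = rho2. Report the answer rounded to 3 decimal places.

-0.327

Fisher z-transforms: z1 = atanh(0.541) = 0.605568, z2 = atanh(0.616) = 0.718533; difference d = -0.112965
Var(d) = 1/9 + 1/120 = 0.1111111 + 0.0083333 = 0.1194444
z = d/√Var(d) = -0.112965 / √0.1194444 = -0.112965 / 0.345607 = -0.327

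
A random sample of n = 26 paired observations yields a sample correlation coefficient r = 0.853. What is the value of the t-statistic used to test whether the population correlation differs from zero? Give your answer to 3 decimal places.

t = r·√(n−2) / √(1−r²) with r = 0.853, n = 26
  = 0.853·√24 / √(1 − 0.727609)
  = 0.853·4.898979 / 0.521911
  = 4.178829 / 0.521911 = 8.007

8.007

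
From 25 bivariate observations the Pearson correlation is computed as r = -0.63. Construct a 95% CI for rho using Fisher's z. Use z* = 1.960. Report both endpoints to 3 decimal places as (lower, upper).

z_r = atanh(-0.63) = -0.741416;  SE = 1/√(n−3) = 1/√22 = 0.213201
z-limits: -0.741416 ± 1.960·0.213201 = -0.741416 ± 0.417874 = [-1.159290, -0.323542]
ρ-limits: (tanh -1.159290, tanh -0.323542) = (-0.821, -0.313)

(-0.821, -0.313)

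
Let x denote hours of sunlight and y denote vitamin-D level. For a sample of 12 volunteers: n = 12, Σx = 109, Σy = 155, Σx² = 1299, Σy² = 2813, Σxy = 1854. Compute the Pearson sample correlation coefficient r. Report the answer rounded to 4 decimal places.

S_xy = nΣxy − ΣxΣy = 12·1854 − 109·155 = 22248 − 16895 = 5353
S_xx = nΣx² − (Σx)² = 12·1299 − 109² = 15588 − 11881 = 3707
S_yy = nΣy² − (Σy)² = 12·2813 − 155² = 33756 − 24025 = 9731
r = S_xy / √(S_xx·S_yy) = 5353 / √(3707·9731) = 5353 / √36072817 = 5353 / 6006.0650 = 0.8913

0.8913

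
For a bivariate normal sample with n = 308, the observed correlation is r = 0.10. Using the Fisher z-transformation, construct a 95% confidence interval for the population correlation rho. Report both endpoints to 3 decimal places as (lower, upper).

Fisher z: z_r = atanh(r) = ½·ln((1+0.10)/(1−0.10)) = 0.100335
SE(z) = 1/√(n−3) = 1/√305 = 0.057260
95% ⇒ z* = 1.960; margin = 1.960·0.057260 = 0.112230
CI on z-scale: (-0.011895, 0.212565)
Back-transform: tanh(-0.011895) = -0.011894, tanh(0.212565) = 0.209420

(-0.012, 0.209)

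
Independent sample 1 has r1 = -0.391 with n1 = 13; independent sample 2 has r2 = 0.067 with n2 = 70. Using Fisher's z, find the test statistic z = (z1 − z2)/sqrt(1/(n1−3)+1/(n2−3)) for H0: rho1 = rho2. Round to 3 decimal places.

Fisher z-transforms: z1 = atanh(-0.391) = -0.412980, z2 = atanh(0.067) = 0.067101; difference d = -0.480081
Var(d) = 1/10 + 1/67 = 0.1000000 + 0.0149254 = 0.1149254
z = d/√Var(d) = -0.480081 / √0.1149254 = -0.480081 / 0.339006 = -1.416

-1.416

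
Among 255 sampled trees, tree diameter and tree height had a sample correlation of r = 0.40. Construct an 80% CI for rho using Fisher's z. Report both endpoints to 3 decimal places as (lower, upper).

(0.330, 0.466)

Fisher z: z_r = atanh(r) = ½·ln((1+0.40)/(1−0.40)) = 0.423649
SE(z) = 1/√(n−3) = 1/√252 = 0.062994
80% ⇒ z* = 1.282; margin = 1.282·0.062994 = 0.080758
CI on z-scale: (0.342891, 0.504407)
Back-transform: tanh(0.342891) = 0.330056, tanh(0.504407) = 0.465576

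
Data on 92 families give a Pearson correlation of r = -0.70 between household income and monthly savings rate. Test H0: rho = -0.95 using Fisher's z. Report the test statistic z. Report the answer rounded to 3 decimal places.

z_r = atanh(-0.70) = -0.867301,  z_0 = atanh(-0.95) = -1.831781
SE = 1/√(n−3) = 1/√89 = 0.106000
z = (z_r − z_0)/SE = (-0.867301 − (-1.831781)) / 0.106000 = 0.964480 / 0.106000 = 9.099

9.099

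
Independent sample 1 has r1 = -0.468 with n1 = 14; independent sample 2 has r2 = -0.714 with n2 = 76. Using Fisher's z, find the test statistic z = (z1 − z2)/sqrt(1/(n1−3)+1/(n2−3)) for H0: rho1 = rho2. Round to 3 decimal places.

1.199

z1 = atanh(-0.468) = -0.507506,  z2 = atanh(-0.714) = -0.895297
SE = √(1/(n1−3) + 1/(n2−3)) = √(1/11 + 1/73) = √(0.0909091 + 0.0136986) = √0.1046077 = 0.323431
z = (z1 − z2)/SE = (-0.507506 − (-0.895297)) / 0.323431 = 0.387791 / 0.323431 = 1.199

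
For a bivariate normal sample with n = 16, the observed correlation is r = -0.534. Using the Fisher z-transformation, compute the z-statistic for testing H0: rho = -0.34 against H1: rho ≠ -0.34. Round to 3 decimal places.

-0.871

Fisher z: atanh(-0.534) = -0.595724, atanh(-0.34) = -0.354093
z = (z_r − z_0)·√(n−3) = (-0.595724 − (-0.354093))·√13 = -0.241631 · 3.605551 = -0.871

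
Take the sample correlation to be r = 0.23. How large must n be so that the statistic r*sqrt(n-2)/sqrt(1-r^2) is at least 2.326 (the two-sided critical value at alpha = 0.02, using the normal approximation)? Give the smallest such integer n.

99

Need r·√(n−2)/√(1−r²) ≥ 2.326
√(n−2) ≥ 2.326·√(1−0.0529) / 0.23 = 2.326·0.973191 / 0.23 = 9.8419
n−2 ≥ 96.8630  ⇒  n ≥ 98.8630
Smallest integer n = 99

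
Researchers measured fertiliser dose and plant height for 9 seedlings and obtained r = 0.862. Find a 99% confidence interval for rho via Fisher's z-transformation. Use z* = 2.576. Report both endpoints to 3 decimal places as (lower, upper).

Fisher z: z_r = atanh(r) = ½·ln((1+0.862)/(1−0.862)) = 1.301076
SE(z) = 1/√(n−3) = 1/√6 = 0.408248
99% ⇒ z* = 2.576; margin = 2.576·0.408248 = 1.051647
CI on z-scale: (0.249429, 2.352723)
Back-transform: tanh(0.249429) = 0.244382, tanh(2.352723) = 0.982070

(0.244, 0.982)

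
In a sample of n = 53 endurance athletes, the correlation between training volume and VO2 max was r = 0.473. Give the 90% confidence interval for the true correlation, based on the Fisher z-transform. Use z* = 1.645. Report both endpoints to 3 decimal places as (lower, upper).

Fisher z: z_r = atanh(r) = ½·ln((1+0.473)/(1−0.473)) = 0.513928
SE(z) = 1/√(n−3) = 1/√50 = 0.141421
90% ⇒ z* = 1.645; margin = 1.645·0.141421 = 0.232638
CI on z-scale: (0.281290, 0.746566)
Back-transform: tanh(0.281290) = 0.274099, tanh(0.746566) = 0.633096

(0.274, 0.633)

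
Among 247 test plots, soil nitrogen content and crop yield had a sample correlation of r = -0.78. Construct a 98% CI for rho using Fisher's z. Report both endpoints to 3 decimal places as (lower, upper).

(-0.832, -0.715)

z_r = atanh(-0.78) = -1.045371;  SE = 1/√(n−3) = 1/√244 = 0.064018
z-limits: -1.045371 ± 2.326·0.064018 = -1.045371 ± 0.148906 = [-1.194277, -0.896465]
ρ-limits: (tanh -1.194277, tanh -0.896465) = (-0.832, -0.715)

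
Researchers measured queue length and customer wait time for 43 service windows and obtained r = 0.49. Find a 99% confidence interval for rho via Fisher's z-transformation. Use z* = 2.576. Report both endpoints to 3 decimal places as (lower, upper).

(0.128, 0.737)

Fisher z: z_r = atanh(r) = ½·ln((1+0.49)/(1−0.49)) = 0.536060
SE(z) = 1/√(n−3) = 1/√40 = 0.158114
99% ⇒ z* = 2.576; margin = 2.576·0.158114 = 0.407302
CI on z-scale: (0.128758, 0.943362)
Back-transform: tanh(0.128758) = 0.128051, tanh(0.943362) = 0.736763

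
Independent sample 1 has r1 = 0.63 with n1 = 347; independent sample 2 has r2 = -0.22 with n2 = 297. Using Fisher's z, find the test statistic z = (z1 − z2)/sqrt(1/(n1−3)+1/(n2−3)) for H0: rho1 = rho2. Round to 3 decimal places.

z1 = atanh(0.63) = 0.741416,  z2 = atanh(-0.22) = -0.223656
SE = √(1/(n1−3) + 1/(n2−3)) = √(1/344 + 1/294) = √(0.0029070 + 0.0034014) = √0.0063084 = 0.079425
z = (z1 − z2)/SE = (0.741416 − (-0.223656)) / 0.079425 = 0.965072 / 0.079425 = 12.151

12.151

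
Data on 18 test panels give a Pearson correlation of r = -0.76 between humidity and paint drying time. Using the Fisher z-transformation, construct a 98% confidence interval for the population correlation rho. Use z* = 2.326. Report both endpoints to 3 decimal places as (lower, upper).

(-0.921, -0.376)

z_r = atanh(-0.76) = -0.996215;  SE = 1/√(n−3) = 1/√15 = 0.258199
z-limits: -0.996215 ± 2.326·0.258199 = -0.996215 ± 0.600571 = [-1.596786, -0.395644]
ρ-limits: (tanh -1.596786, tanh -0.395644) = (-0.921, -0.376)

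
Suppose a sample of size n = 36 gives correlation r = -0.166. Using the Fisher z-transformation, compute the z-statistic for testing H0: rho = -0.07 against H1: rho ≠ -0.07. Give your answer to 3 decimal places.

-0.560

Fisher z: atanh(-0.166) = -0.167550, atanh(-0.07) = -0.070115
z = (z_r − z_0)·√(n−3) = (-0.167550 − (-0.070115))·√33 = -0.097435 · 5.744563 = -0.560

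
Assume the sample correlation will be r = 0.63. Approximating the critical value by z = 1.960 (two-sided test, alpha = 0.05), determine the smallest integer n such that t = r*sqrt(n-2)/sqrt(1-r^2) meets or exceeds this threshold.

8

r√(n−2)/√(1−r²) ≥ 1.960  ⇔  n−2 ≥ (1.960)²·(1−r²)/r²
(1−r²)/r² = (1−0.3969)/0.3969 = 1.5195
n ≥ 2 + 3.8416·1.5195 = 2 + 5.8373 = 7.8373
⌈7.8373⌉ = 8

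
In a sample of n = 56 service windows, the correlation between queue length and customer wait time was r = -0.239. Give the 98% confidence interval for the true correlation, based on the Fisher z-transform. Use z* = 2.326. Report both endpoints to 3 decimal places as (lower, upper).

(-0.510, 0.076)

Fisher z: z_r = atanh(r) = ½·ln((1+(-0.239))/(1−(-0.239))) = -0.243713
SE(z) = 1/√(n−3) = 1/√53 = 0.137361
98% ⇒ z* = 2.326; margin = 2.326·0.137361 = 0.319502
CI on z-scale: (-0.563215, 0.075789)
Back-transform: tanh(-0.563215) = -0.510359, tanh(0.075789) = 0.075644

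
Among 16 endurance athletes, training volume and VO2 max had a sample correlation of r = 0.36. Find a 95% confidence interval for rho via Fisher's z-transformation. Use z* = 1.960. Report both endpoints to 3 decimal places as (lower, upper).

(-0.165, 0.726)

z_r = atanh(0.36) = 0.376886;  SE = 1/√(n−3) = 1/√13 = 0.277350
z-limits: 0.376886 ± 1.960·0.277350 = 0.376886 ± 0.543606 = [-0.166720, 0.920492]
ρ-limits: (tanh -0.166720, tanh 0.920492) = (-0.165, 0.726)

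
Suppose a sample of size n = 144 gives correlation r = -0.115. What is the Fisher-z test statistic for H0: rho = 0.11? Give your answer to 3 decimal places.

-2.683

z_r = atanh(-0.115) = -0.115511,  z_0 = atanh(0.11) = 0.110447
SE = 1/√(n−3) = 1/√141 = 0.084215
z = (z_r − z_0)/SE = (-0.115511 − 0.110447) / 0.084215 = -0.225958 / 0.084215 = -2.683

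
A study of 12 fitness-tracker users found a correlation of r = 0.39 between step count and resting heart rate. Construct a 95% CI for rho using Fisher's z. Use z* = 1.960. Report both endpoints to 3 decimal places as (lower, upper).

Fisher z: z_r = atanh(r) = ½·ln((1+0.39)/(1−0.39)) = 0.411800
SE(z) = 1/√(n−3) = 1/√9 = 0.333333
95% ⇒ z* = 1.960; margin = 1.960·0.333333 = 0.653333
CI on z-scale: (-0.241533, 1.065133)
Back-transform: tanh(-0.241533) = -0.236943, tanh(1.065133) = 0.787621

(-0.237, 0.788)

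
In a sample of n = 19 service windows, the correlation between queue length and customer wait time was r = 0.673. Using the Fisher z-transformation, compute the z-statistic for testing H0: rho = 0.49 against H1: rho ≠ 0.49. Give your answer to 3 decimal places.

1.121

Fisher z: atanh(0.673) = 0.816207, atanh(0.49) = 0.536060
z = (z_r − z_0)·√(n−3) = (0.816207 − 0.536060)·√16 = 0.280147 · 4.000000 = 1.121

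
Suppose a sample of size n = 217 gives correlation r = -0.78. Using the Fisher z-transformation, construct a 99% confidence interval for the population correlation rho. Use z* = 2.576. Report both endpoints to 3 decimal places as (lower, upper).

z_r = atanh(-0.78) = -1.045371;  SE = 1/√(n−3) = 1/√214 = 0.068359
z-limits: -1.045371 ± 2.576·0.068359 = -1.045371 ± 0.176093 = [-1.221464, -0.869278]
ρ-limits: (tanh -1.221464, tanh -0.869278) = (-0.840, -0.701)

(-0.840, -0.701)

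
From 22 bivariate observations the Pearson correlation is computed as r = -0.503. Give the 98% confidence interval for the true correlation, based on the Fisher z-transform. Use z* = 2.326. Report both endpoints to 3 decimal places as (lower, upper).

Fisher z: z_r = atanh(r) = ½·ln((1+(-0.503))/(1−(-0.503))) = -0.553314
SE(z) = 1/√(n−3) = 1/√19 = 0.229416
98% ⇒ z* = 2.326; margin = 2.326·0.229416 = 0.533622
CI on z-scale: (-1.086936, -0.019692)
Back-transform: tanh(-1.086936) = -0.795757, tanh(-0.019692) = -0.019689

(-0.796, -0.020)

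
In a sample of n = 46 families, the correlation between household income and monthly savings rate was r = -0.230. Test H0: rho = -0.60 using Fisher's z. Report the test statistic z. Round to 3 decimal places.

Fisher z: atanh(-0.230) = -0.234189, atanh(-0.60) = -0.693147
z = (z_r − z_0)·√(n−3) = (-0.234189 − (-0.693147))·√43 = 0.458958 · 6.557439 = 3.010

3.010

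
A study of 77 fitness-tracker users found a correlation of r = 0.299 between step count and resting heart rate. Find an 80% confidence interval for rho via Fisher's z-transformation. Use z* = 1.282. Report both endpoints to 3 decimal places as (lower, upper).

(0.158, 0.428)

Fisher z: z_r = atanh(r) = ½·ln((1+0.299)/(1−0.299)) = 0.308421
SE(z) = 1/√(n−3) = 1/√74 = 0.116248
80% ⇒ z* = 1.282; margin = 1.282·0.116248 = 0.149030
CI on z-scale: (0.159391, 0.457451)
Back-transform: tanh(0.159391) = 0.158055, tanh(0.457451) = 0.428004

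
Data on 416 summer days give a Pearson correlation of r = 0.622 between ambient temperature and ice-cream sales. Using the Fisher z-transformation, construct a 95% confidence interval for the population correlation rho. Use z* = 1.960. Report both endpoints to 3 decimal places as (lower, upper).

Fisher z: z_r = atanh(r) = ½·ln((1+0.622)/(1−0.622)) = 0.728261
SE(z) = 1/√(n−3) = 1/√413 = 0.049207
95% ⇒ z* = 1.960; margin = 1.960·0.049207 = 0.096446
CI on z-scale: (0.631815, 0.824707)
Back-transform: tanh(0.631815) = 0.559301, tanh(0.824707) = 0.677624

(0.559, 0.678)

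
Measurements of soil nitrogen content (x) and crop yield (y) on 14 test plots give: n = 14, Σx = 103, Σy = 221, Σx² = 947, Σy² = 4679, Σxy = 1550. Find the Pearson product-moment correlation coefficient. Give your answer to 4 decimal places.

-0.1600

Numerator: nΣxy − (Σx)(Σy) = 14·1550 − (103)(221) = -1063
Denominator: √[(nΣx²−(Σx)²)(nΣy²−(Σy)²)]
  nΣx²−(Σx)² = 14·947 − 10609 = 2649;  nΣy²−(Σy)² = 14·4679 − 48841 = 16665
  √(2649·16665) = √44145585 = 6644.2144
r = -1063 / 6644.2144 = -0.1600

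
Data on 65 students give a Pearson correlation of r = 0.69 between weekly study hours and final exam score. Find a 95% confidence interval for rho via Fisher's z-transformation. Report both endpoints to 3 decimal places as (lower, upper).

Fisher z: z_r = atanh(r) = ½·ln((1+0.69)/(1−0.69)) = 0.847956
SE(z) = 1/√(n−3) = 1/√62 = 0.127000
95% ⇒ z* = 1.960; margin = 1.960·0.127000 = 0.248920
CI on z-scale: (0.599036, 1.096876)
Back-transform: tanh(0.599036) = 0.536363, tanh(1.096876) = 0.799374

(0.536, 0.799)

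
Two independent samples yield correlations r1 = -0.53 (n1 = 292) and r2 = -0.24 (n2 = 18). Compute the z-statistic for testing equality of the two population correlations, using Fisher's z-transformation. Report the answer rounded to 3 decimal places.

-1.304

z1 = atanh(-0.53) = -0.590145,  z2 = atanh(-0.24) = -0.244774
SE = √(1/(n1−3) + 1/(n2−3)) = √(1/289 + 1/15) = √(0.0034602 + 0.0666667) = √0.0701269 = 0.264815
z = (z1 − z2)/SE = (-0.590145 − (-0.244774)) / 0.264815 = -0.345371 / 0.264815 = -1.304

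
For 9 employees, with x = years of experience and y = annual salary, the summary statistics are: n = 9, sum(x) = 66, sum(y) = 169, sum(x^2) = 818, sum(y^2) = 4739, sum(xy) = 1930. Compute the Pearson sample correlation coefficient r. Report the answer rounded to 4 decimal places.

S_xy = nΣxy − ΣxΣy = 9·1930 − 66·169 = 17370 − 11154 = 6216
S_xx = nΣx² − (Σx)² = 9·818 − 66² = 7362 − 4356 = 3006
S_yy = nΣy² − (Σy)² = 9·4739 − 169² = 42651 − 28561 = 14090
r = S_xy / √(S_xx·S_yy) = 6216 / √(3006·14090) = 6216 / √42354540 = 6216 / 6508.0366 = 0.9551

0.9551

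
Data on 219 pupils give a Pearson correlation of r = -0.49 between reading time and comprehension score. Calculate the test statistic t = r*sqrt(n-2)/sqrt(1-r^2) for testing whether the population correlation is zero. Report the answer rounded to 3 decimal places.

-8.280

1 − r² = 1 − 0.2401 = 0.7599;  √(1−r²) = 0.871722
√(n−2) = √217 = 14.730920
t = r·√(n−2)/√(1−r²) = -0.49 · 14.730920 / 0.871722 = -8.280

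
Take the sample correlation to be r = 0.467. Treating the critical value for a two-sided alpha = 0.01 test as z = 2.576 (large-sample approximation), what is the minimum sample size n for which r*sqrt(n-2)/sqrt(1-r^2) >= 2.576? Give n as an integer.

Need r·√(n−2)/√(1−r²) ≥ 2.576
√(n−2) ≥ 2.576·√(1−0.218089) / 0.467 = 2.576·0.884257 / 0.467 = 4.8776
n−2 ≥ 23.7910  ⇒  n ≥ 25.7910
Smallest integer n = 26

26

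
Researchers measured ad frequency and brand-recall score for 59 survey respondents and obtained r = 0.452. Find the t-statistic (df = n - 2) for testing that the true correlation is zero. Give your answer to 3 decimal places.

3.826

t = r·√(n−2) / √(1−r²) with r = 0.452, n = 59
  = 0.452·√57 / √(1 − 0.204304)
  = 0.452·7.549834 / 0.892018
  = 3.412525 / 0.892018 = 3.826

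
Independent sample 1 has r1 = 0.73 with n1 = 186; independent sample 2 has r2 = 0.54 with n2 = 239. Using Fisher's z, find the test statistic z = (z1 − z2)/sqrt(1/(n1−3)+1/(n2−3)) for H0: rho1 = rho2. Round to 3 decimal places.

z1 = atanh(0.73) = 0.928727,  z2 = atanh(0.54) = 0.604156
SE = √(1/(n1−3) + 1/(n2−3)) = √(1/183 + 1/236) = √(0.0054645 + 0.0042373) = √0.0097018 = 0.098498
z = (z1 − z2)/SE = (0.928727 − 0.604156) / 0.098498 = 0.324571 / 0.098498 = 3.295

3.295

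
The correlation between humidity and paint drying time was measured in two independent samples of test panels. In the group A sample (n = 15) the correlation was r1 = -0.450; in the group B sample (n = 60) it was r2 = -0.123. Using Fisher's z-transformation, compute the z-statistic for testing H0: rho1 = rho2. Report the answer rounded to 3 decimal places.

z1 = atanh(-0.450) = -0.484700,  z2 = atanh(-0.123) = -0.123626
SE = √(1/(n1−3) + 1/(n2−3)) = √(1/12 + 1/57) = √(0.0833333 + 0.0175439) = √0.1008772 = 0.317612
z = (z1 − z2)/SE = (-0.484700 − (-0.123626)) / 0.317612 = -0.361074 / 0.317612 = -1.137

-1.137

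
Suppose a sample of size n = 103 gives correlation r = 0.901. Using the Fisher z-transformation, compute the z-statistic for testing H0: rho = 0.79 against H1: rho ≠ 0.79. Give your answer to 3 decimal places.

4.061

Fisher z: atanh(0.901) = 1.477508, atanh(0.79) = 1.071432
z = (z_r − z_0)·√(n−3) = (1.477508 − 1.071432)·√100 = 0.406076 · 10.000000 = 4.061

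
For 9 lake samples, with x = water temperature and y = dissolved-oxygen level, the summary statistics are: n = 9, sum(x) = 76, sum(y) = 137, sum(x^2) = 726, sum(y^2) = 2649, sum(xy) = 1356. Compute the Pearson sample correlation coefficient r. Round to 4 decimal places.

S_xy = nΣxy − ΣxΣy = 9·1356 − 76·137 = 12204 − 10412 = 1792
S_xx = nΣx² − (Σx)² = 9·726 − 76² = 6534 − 5776 = 758
S_yy = nΣy² − (Σy)² = 9·2649 − 137² = 23841 − 18769 = 5072
r = S_xy / √(S_xx·S_yy) = 1792 / √(758·5072) = 1792 / √3844576 = 1792 / 1960.7590 = 0.9139

0.9139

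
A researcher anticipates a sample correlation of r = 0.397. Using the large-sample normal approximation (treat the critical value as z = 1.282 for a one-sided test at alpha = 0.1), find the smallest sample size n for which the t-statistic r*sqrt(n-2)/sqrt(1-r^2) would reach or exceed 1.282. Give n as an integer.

Need r·√(n−2)/√(1−r²) ≥ 1.282
√(n−2) ≥ 1.282·√(1−0.157609) / 0.397 = 1.282·0.917819 / 0.397 = 2.9638
n−2 ≥ 8.7841  ⇒  n ≥ 10.7841
Smallest integer n = 11

11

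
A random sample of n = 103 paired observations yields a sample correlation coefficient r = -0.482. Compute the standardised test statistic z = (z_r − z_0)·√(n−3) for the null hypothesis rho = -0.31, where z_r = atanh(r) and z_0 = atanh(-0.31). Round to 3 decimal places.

Fisher z: atanh(-0.482) = -0.525586, atanh(-0.31) = -0.320545
z = (z_r − z_0)·√(n−3) = (-0.525586 − (-0.320545))·√100 = -0.205041 · 10.000000 = -2.050

-2.050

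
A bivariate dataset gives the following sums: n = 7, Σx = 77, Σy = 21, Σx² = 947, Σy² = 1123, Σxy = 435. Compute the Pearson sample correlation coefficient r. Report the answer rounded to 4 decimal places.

S_xy = nΣxy − ΣxΣy = 7·435 − 77·21 = 3045 − 1617 = 1428
S_xx = nΣx² − (Σx)² = 7·947 − 77² = 6629 − 5929 = 700
S_yy = nΣy² − (Σy)² = 7·1123 − 21² = 7861 − 441 = 7420
r = S_xy / √(S_xx·S_yy) = 1428 / √(700·7420) = 1428 / √5194000 = 1428 / 2279.0349 = 0.6266

0.6266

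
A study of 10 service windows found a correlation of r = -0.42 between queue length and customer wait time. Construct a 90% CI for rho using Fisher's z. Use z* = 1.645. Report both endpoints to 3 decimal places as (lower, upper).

z_r = atanh(-0.42) = -0.447692;  SE = 1/√(n−3) = 1/√7 = 0.377964
z-limits: -0.447692 ± 1.645·0.377964 = -0.447692 ± 0.621751 = [-1.069443, 0.174059]
ρ-limits: (tanh -1.069443, tanh 0.174059) = (-0.789, 0.172)

(-0.789, 0.172)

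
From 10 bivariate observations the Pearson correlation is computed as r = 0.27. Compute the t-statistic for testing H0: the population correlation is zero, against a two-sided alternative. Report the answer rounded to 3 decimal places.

1 − r² = 1 − 0.0729 = 0.9271;  √(1−r²) = 0.962860
√(n−2) = √8 = 2.828427
t = r·√(n−2)/√(1−r²) = 0.27 · 2.828427 / 0.962860 = 0.793

0.793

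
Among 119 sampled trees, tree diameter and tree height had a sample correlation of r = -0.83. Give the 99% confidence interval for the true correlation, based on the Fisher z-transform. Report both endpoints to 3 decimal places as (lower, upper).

Fisher z: z_r = atanh(r) = ½·ln((1+(-0.83))/(1−(-0.83))) = -1.188136
SE(z) = 1/√(n−3) = 1/√116 = 0.092848
99% ⇒ z* = 2.576; margin = 2.576·0.092848 = 0.239176
CI on z-scale: (-1.427312, -0.948960)
Back-transform: tanh(-1.427312) = -0.891114, tanh(-0.948960) = -0.739312

(-0.891, -0.739)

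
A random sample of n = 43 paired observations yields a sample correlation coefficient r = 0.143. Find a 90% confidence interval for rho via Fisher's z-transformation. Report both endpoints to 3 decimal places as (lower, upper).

(-0.116, 0.383)

z_r = atanh(0.143) = 0.143987;  SE = 1/√(n−3) = 1/√40 = 0.158114
z-limits: 0.143987 ± 1.645·0.158114 = 0.143987 ± 0.260098 = [-0.116111, 0.404085]
ρ-limits: (tanh -0.116111, tanh 0.404085) = (-0.116, 0.383)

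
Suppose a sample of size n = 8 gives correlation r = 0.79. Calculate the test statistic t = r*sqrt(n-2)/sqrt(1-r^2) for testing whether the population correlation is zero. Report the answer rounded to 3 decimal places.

3.156

t = r·√(n−2) / √(1−r²) with r = 0.79, n = 8
  = 0.79·√6 / √(1 − 0.6241)
  = 0.79·2.449490 / 0.613107
  = 1.935097 / 0.613107 = 3.156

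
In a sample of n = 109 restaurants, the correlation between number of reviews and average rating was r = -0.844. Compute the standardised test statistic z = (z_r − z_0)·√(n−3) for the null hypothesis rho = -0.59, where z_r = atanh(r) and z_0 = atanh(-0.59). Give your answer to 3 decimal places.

z_r = atanh(-0.844) = -1.234918,  z_0 = atanh(-0.59) = -0.677666
SE = 1/√(n−3) = 1/√106 = 0.097129
z = (z_r − z_0)/SE = (-1.234918 − (-0.677666)) / 0.097129 = -0.557252 / 0.097129 = -5.737

-5.737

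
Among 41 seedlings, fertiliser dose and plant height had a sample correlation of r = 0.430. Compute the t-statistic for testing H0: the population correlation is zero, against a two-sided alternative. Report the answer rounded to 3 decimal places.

2.974

t = r·√(n−2) / √(1−r²) with r = 0.430, n = 41
  = 0.430·√39 / √(1 − 0.184900)
  = 0.430·6.244998 / 0.902829
  = 2.685349 / 0.902829 = 2.974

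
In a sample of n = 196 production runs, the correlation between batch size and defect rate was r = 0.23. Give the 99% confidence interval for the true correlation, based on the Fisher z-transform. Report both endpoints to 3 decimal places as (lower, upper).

(0.049, 0.397)

z_r = atanh(0.23) = 0.234189;  SE = 1/√(n−3) = 1/√193 = 0.071982
z-limits: 0.234189 ± 2.576·0.071982 = 0.234189 ± 0.185426 = [0.048763, 0.419615]
ρ-limits: (tanh 0.048763, tanh 0.419615) = (0.049, 0.397)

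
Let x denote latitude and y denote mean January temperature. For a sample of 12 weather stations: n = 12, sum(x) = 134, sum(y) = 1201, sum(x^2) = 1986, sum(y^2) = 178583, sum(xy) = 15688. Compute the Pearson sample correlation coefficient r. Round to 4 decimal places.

Numerator: nΣxy − (Σx)(Σy) = 12·15688 − (134)(1201) = 27322
Denominator: √[(nΣx²−(Σx)²)(nΣy²−(Σy)²)]
  nΣx²−(Σx)² = 12·1986 − 17956 = 5876;  nΣy²−(Σy)² = 12·178583 − 1442401 = 700595
  √(5876·700595) = √4116696220 = 64161.4855
r = 27322 / 64161.4855 = 0.4258

0.4258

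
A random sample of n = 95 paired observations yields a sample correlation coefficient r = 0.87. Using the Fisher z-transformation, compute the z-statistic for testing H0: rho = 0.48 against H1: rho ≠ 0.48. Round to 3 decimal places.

7.770

Fisher z: atanh(0.87) = 1.333080, atanh(0.48) = 0.522984
z = (z_r − z_0)·√(n−3) = (1.333080 − 0.522984)·√92 = 0.810096 · 9.591663 = 7.770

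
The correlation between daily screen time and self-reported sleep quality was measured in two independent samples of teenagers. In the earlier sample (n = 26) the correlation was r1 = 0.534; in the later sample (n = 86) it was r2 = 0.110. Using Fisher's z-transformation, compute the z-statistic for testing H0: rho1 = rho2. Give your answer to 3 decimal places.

Fisher z-transforms: z1 = atanh(0.534) = 0.595724, z2 = atanh(0.110) = 0.110447; difference d = 0.485277
Var(d) = 1/23 + 1/83 = 0.0434783 + 0.0120482 = 0.0555265
z = d/√Var(d) = 0.485277 / √0.0555265 = 0.485277 / 0.235641 = 2.059

2.059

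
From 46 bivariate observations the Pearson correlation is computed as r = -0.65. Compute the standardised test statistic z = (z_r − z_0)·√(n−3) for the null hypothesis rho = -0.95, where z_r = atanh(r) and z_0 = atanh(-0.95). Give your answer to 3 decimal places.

6.928

Fisher z: atanh(-0.65) = -0.775299, atanh(-0.95) = -1.831781
z = (z_r − z_0)·√(n−3) = (-0.775299 − (-1.831781))·√43 = 1.056482 · 6.557439 = 6.928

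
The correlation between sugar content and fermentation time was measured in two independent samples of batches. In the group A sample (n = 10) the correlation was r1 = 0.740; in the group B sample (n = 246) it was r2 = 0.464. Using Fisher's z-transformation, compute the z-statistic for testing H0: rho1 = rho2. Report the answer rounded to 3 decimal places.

1.169

z1 = atanh(0.740) = 0.950479,  z2 = atanh(0.464) = 0.502397
SE = √(1/(n1−3) + 1/(n2−3)) = √(1/7 + 1/243) = √(0.1428571 + 0.0041152) = √0.1469723 = 0.383370
z = (z1 − z2)/SE = (0.950479 − 0.502397) / 0.383370 = 0.448082 / 0.383370 = 1.169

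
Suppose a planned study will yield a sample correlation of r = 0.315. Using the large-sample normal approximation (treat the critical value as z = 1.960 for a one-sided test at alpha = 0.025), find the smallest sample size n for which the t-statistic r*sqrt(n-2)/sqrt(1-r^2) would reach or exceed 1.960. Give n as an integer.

r√(n−2)/√(1−r²) ≥ 1.960  ⇔  n−2 ≥ (1.960)²·(1−r²)/r²
(1−r²)/r² = (1−0.099225)/0.099225 = 9.0781
n ≥ 2 + 3.8416·9.0781 = 2 + 34.8744 = 36.8744
⌈36.8744⌉ = 37

37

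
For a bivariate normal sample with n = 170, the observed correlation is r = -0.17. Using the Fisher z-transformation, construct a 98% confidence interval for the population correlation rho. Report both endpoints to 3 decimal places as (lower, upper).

(-0.338, 0.008)

Fisher z: z_r = atanh(r) = ½·ln((1+(-0.17))/(1−(-0.17))) = -0.171667
SE(z) = 1/√(n−3) = 1/√167 = 0.077382
98% ⇒ z* = 2.326; margin = 2.326·0.077382 = 0.179991
CI on z-scale: (-0.351658, 0.008324)
Back-transform: tanh(-0.351658) = -0.337845, tanh(0.008324) = 0.008324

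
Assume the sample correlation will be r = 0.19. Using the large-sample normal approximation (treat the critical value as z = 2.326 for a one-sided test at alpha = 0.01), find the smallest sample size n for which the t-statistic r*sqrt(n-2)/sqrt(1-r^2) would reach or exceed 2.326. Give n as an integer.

r√(n−2)/√(1−r²) ≥ 2.326  ⇔  n−2 ≥ (2.326)²·(1−r²)/r²
(1−r²)/r² = (1−0.0361)/0.0361 = 26.7008
n ≥ 2 + 5.410276·26.7008 = 2 + 144.4587 = 146.4587
⌈146.4587⌉ = 147

147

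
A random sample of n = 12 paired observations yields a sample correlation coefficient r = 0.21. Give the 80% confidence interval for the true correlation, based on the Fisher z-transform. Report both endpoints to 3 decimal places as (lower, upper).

z_r = atanh(0.21) = 0.213171;  SE = 1/√(n−3) = 1/√9 = 0.333333
z-limits: 0.213171 ± 1.282·0.333333 = 0.213171 ± 0.427333 = [-0.214162, 0.640504]
ρ-limits: (tanh -0.214162, tanh 0.640504) = (-0.211, 0.565)

(-0.211, 0.565)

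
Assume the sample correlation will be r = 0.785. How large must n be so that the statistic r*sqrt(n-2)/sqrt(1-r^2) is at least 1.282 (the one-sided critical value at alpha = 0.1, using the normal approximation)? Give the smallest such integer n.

4

r√(n−2)/√(1−r²) ≥ 1.282  ⇔  n−2 ≥ (1.282)²·(1−r²)/r²
(1−r²)/r² = (1−0.616225)/0.616225 = 0.6228
n ≥ 2 + 1.643524·0.6228 = 2 + 1.0236 = 3.0236
⌈3.0236⌉ = 4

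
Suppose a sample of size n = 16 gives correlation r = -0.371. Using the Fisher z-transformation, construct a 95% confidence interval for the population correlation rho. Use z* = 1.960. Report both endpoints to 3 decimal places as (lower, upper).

(-0.732, 0.153)

Fisher z: z_r = atanh(r) = ½·ln((1+(-0.371))/(1−(-0.371))) = -0.389582
SE(z) = 1/√(n−3) = 1/√13 = 0.277350
95% ⇒ z* = 1.960; margin = 1.960·0.277350 = 0.543606
CI on z-scale: (-0.933188, 0.154024)
Back-transform: tanh(-0.933188) = -0.732077, tanh(0.154024) = 0.152817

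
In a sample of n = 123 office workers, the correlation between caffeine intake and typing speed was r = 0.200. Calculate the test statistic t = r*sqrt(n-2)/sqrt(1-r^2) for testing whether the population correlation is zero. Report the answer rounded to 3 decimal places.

2.245

1 − r² = 1 − 0.040000 = 0.960000;  √(1−r²) = 0.979796
√(n−2) = √121 = 11.000000
t = r·√(n−2)/√(1−r²) = 0.200 · 11.000000 / 0.979796 = 2.245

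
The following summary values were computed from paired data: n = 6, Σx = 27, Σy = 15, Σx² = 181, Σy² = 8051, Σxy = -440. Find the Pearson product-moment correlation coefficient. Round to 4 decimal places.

-0.7350

S_xy = nΣxy − ΣxΣy = 6·(-440) − 27·15 = -2640 − 405 = -3045
S_xx = nΣx² − (Σx)² = 6·181 − 27² = 1086 − 729 = 357
S_yy = nΣy² − (Σy)² = 6·8051 − 15² = 48306 − 225 = 48081
r = S_xy / √(S_xx·S_yy) = -3045 / √(357·48081) = -3045 / √17164917 = -3045 / 4143.0565 = -0.7350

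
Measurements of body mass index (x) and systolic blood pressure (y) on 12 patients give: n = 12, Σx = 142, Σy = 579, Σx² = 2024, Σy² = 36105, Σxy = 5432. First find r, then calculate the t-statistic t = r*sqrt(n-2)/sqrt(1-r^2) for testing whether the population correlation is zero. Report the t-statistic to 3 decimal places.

-5.043

Numerator: nΣxy − (Σx)(Σy) = 12·5432 − (142)(579) = -17034
Denominator: √[(nΣx²−(Σx)²)(nΣy²−(Σy)²)]
  nΣx²−(Σx)² = 12·2024 − 20164 = 4124;  nΣy²−(Σy)² = 12·36105 − 335241 = 98019
  √(4124·98019) = √404230356 = 20105.4807
r = -17034 / 20105.4807 = -0.8472
t = r·√(n−2)/√(1−r²) = -0.8472·√10 / √(1−0.717748) = -2.679082 / 0.531274 = -5.043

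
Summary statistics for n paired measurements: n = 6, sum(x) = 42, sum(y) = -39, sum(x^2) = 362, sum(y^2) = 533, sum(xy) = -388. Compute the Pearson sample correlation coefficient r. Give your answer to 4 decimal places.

Numerator: nΣxy − (Σx)(Σy) = 6·(-388) − (42)(-39) = -690
Denominator: √[(nΣx²−(Σx)²)(nΣy²−(Σy)²)]
  nΣx²−(Σx)² = 6·362 − 1764 = 408;  nΣy²−(Σy)² = 6·533 − 1521 = 1677
  √(408·1677) = √684216 = 827.1735
r = -690 / 827.1735 = -0.8342

-0.8342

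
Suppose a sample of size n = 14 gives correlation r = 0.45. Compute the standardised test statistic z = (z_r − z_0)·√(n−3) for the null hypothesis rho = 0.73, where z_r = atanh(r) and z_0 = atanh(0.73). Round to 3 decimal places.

-1.473

Fisher z: atanh(0.45) = 0.484700, atanh(0.73) = 0.928727
z = (z_r − z_0)·√(n−3) = (0.484700 − 0.928727)·√11 = -0.444027 · 3.316625 = -1.473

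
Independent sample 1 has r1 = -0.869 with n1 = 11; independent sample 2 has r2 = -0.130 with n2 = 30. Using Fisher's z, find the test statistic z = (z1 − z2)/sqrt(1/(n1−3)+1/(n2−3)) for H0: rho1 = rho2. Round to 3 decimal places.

-2.977

z1 = atanh(-0.869) = -1.328981,  z2 = atanh(-0.130) = -0.130740
SE = √(1/(n1−3) + 1/(n2−3)) = √(1/8 + 1/27) = √(0.1250000 + 0.0370370) = √0.1620370 = 0.402538
z = (z1 − z2)/SE = (-1.328981 − (-0.130740)) / 0.402538 = -1.198241 / 0.402538 = -2.977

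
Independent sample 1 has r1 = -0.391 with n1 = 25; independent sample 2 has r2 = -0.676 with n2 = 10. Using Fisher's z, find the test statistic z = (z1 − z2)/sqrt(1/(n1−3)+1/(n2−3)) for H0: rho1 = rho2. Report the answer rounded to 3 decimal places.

Fisher z-transforms: z1 = atanh(-0.391) = -0.412980, z2 = atanh(-0.676) = -0.821711; difference d = 0.408731
Var(d) = 1/22 + 1/7 = 0.0454545 + 0.1428571 = 0.1883116
z = d/√Var(d) = 0.408731 / √0.1883116 = 0.408731 / 0.433949 = 0.942

0.942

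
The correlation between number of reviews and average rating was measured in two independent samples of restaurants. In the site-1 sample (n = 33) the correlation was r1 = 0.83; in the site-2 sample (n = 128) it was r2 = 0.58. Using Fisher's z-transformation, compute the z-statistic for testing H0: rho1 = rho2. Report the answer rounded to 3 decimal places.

z1 = atanh(0.83) = 1.188136,  z2 = atanh(0.58) = 0.662463
SE = √(1/(n1−3) + 1/(n2−3)) = √(1/30 + 1/125) = √(0.0333333 + 0.0080000) = √0.0413333 = 0.203306
z = (z1 − z2)/SE = (1.188136 − 0.662463) / 0.203306 = 0.525673 / 0.203306 = 2.586

2.586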